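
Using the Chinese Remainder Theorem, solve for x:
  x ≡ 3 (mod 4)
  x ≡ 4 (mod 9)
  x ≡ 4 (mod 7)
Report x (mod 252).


Moduli 4, 9, 7 are pairwise coprime; by CRT there is a unique solution modulo M = 4 · 9 · 7 = 252.
Solve pairwise, accumulating the modulus:
  Start with x ≡ 3 (mod 4).
  Combine with x ≡ 4 (mod 9): since gcd(4, 9) = 1, we get a unique residue mod 36.
    Write x = 3 + 4·t and substitute into x ≡ 4 (mod 9): 4·t ≡ 4 − 3 = 1 (mod 9).
    The inverse of 4 mod 9 is 7 (since 4·7 = 28 = 3·9 + 1), so t ≡ 7·1 = 7 ≡ 7 (mod 9).
    Then x = 3 + 4·7 = 31, valid modulo lcm(4, 9) = 36: x ≡ 31 (mod 36).
  Combine with x ≡ 4 (mod 7): since gcd(36, 7) = 1, we get a unique residue mod 252.
    Write x = 31 + 36·t and substitute into x ≡ 4 (mod 7): 36·t ≡ 4 − 31 = -27 (mod 7).
    Reduce coefficients mod 7: 1·t ≡ 1 (mod 7).
    So t ≡ 1 (mod 7).
    Then x = 31 + 36·1 = 67, valid modulo lcm(36, 7) = 252: x ≡ 67 (mod 252).
Verify: 67 mod 4 = 3 ✓, 67 mod 9 = 4 ✓, 67 mod 7 = 4 ✓.

x ≡ 67 (mod 252).


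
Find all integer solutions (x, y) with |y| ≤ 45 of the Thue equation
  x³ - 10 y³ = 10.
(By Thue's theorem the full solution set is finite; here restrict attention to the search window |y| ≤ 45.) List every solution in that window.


The equation is x³ - 10y³ = 10. For fixed y, x³ = 10·y³ + 10, so a solution requires the RHS to be a perfect cube.
Strategy: iterate y from -45 to 45, compute RHS = 10·y³ + 10, and check whether it is a (positive or negative) perfect cube.
Check small values of y:
  y = 0: RHS = 10 is not a perfect cube.
  y = 1: RHS = 20 is not a perfect cube.
  y = -1: RHS = 0 = (0)³ ⇒ x = 0 works.
  y = 2: RHS = 90 is not a perfect cube.
  y = -2: RHS = -70 is not a perfect cube.
  y = 3: RHS = 280 is not a perfect cube.
  y = -3: RHS = -260 is not a perfect cube.
Continuing the search up to |y| = 45 finds no further solutions beyond those listed.
Collected solutions: (0, -1).

Solutions (with |y| ≤ 45): (0, -1).


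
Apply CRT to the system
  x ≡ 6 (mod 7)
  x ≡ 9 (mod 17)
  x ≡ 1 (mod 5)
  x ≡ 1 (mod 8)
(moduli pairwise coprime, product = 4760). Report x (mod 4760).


Product of moduli M = 7 · 17 · 5 · 8 = 4760.
Merge one congruence at a time:
  Start: x ≡ 6 (mod 7).
  Combine with x ≡ 9 (mod 17); new modulus lcm = 119.
    Write x = 6 + 7·t and substitute into x ≡ 9 (mod 17): 7·t ≡ 9 − 6 = 3 (mod 17).
    The inverse of 7 mod 17 is 5 (since 7·5 = 35 = 2·17 + 1), so t ≡ 5·3 = 15 ≡ 15 (mod 17).
    Then x = 6 + 7·15 = 111, valid modulo lcm(7, 17) = 119: x ≡ 111 (mod 119).
  Combine with x ≡ 1 (mod 5); new modulus lcm = 595.
    Write x = 111 + 119·t and substitute into x ≡ 1 (mod 5): 119·t ≡ 1 − 111 = -110 (mod 5).
    Reduce coefficients mod 5: 4·t ≡ 0 (mod 5).
    The inverse of 4 mod 5 is 4 (since 4·4 = 16 = 3·5 + 1), so t ≡ 4·0 = 0 ≡ 0 (mod 5).
    Then x = 111 + 119·0 = 111, valid modulo lcm(119, 5) = 595: x ≡ 111 (mod 595).
  Combine with x ≡ 1 (mod 8); new modulus lcm = 4760.
    Write x = 111 + 595·t and substitute into x ≡ 1 (mod 8): 595·t ≡ 1 − 111 = -110 (mod 8).
    Reduce coefficients mod 8: 3·t ≡ 2 (mod 8).
    The inverse of 3 mod 8 is 3 (since 3·3 = 9 = 1·8 + 1), so t ≡ 3·2 = 6 ≡ 6 (mod 8).
    Then x = 111 + 595·6 = 3681, valid modulo lcm(595, 8) = 4760: x ≡ 3681 (mod 4760).
Verify against each original: 3681 mod 7 = 6, 3681 mod 17 = 9, 3681 mod 5 = 1, 3681 mod 8 = 1.

x ≡ 3681 (mod 4760).


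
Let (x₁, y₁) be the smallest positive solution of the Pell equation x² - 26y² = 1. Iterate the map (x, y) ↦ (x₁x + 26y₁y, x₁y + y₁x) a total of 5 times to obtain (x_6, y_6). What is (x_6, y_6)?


Step 1: Find the fundamental solution (x₁, y₁) of x² - 26y² = 1.
  Expand √26 as a continued fraction. a₀ = ⌊√26⌋ = 5; iterate m_{k+1} = d_k·a_k − m_k, d_{k+1} = (26 − m_{k+1}²)/d_k, a_{k+1} = ⌊(a₀ + m_{k+1})/d_{k+1}⌋ (starting m₀ = 0, d₀ = 1), with convergents p_k = a_k·p_{k-1} + p_{k-2}, q_k = a_k·q_{k-1} + q_{k-2} (p₋₁ = 1, q₋₁ = 0):
  k = 0: a₀ = 5; p₀/q₀ = 5/1; p₀² − 26·q₀² = 25 − 26 = -1.
  k = 1: m = 5, d = 1, a = ⌊(5 + 5)/1⌋ = 10; p/q = (10·5 + 1)/(10·1 + 0) = 51/10; p² − 26·q² = 2601 − 2600 = 1.
  The first convergent with p² − 26·q² = 1 gives the fundamental solution (x₁, y₁) = (51, 10).
Step 2: Apply the recurrence (x_{n+1}, y_{n+1}) = (x₁x_n + 26y₁y_n, x₁y_n + y₁x_n) repeatedly.
  From (x_1, y_1) = (51, 10): x_2 = 51·51 + 26·10·10 = 5201; y_2 = 51·10 + 10·51 = 1020.
  From (x_2, y_2) = (5201, 1020): x_3 = 51·5201 + 26·10·1020 = 530451; y_3 = 51·1020 + 10·5201 = 104030.
  From (x_3, y_3) = (530451, 104030): x_4 = 51·530451 + 26·10·104030 = 54100801; y_4 = 51·104030 + 10·530451 = 10610040.
  From (x_4, y_4) = (54100801, 10610040): x_5 = 51·54100801 + 26·10·10610040 = 5517751251; y_5 = 51·10610040 + 10·54100801 = 1082120050.
  From (x_5, y_5) = (5517751251, 1082120050): x_6 = 51·5517751251 + 26·10·1082120050 = 562756526801; y_6 = 51·1082120050 + 10·5517751251 = 110365635060.
Step 3: Verify x_6² - 26·y_6² = 316694908457124631293601 - 316694908457124631293600 = 1 (should be 1). ✓

(x_1, y_1) = (51, 10); (x_6, y_6) = (562756526801, 110365635060).


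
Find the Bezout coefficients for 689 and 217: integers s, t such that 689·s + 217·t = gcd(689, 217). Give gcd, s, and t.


Euclidean algorithm on (689, 217) — divide until remainder is 0:
  689 = 3 · 217 + 38
  217 = 5 · 38 + 27
  38 = 1 · 27 + 11
  27 = 2 · 11 + 5
  11 = 2 · 5 + 1
  5 = 5 · 1 + 0
gcd(689, 217) = 1.
Track Bezout coefficients alongside the remainders: start with r₀ = 689 = a·1 + b·0 (s = 1, t = 0) and r₁ = 217 = a·0 + b·1 (s = 0, t = 1); each new remainder r_{k+1} = r_{k-1} − q_k·r_k inherits s_{k+1} = s_{k-1} − q_k·s_k, t_{k+1} = t_{k-1} − q_k·t_k, so r_k = a·s_k + b·t_k at every step:
  q = 3: r = 38, s = 1 − 3·0 = 1, t = 0 − 3·1 = -3  (check: 689·1 + 217·(-3) = 38)
  q = 5: r = 27, s = 0 − 5·1 = -5, t = 1 − 5·(-3) = 16  (check: 689·(-5) + 217·16 = 27)
  q = 1: r = 11, s = 1 − 1·(-5) = 6, t = -3 − 1·16 = -19  (check: 689·6 + 217·(-19) = 11)
  q = 2: r = 5, s = -5 − 2·6 = -17, t = 16 − 2·(-19) = 54  (check: 689·(-17) + 217·54 = 5)
  q = 2: r = 1, s = 6 − 2·(-17) = 40, t = -19 − 2·54 = -127  (check: 689·40 + 217·(-127) = 1)
The row with r = 1 (the gcd) gives the Bezout coefficients s = 40, t = -127.
Result: 689 · (40) + 217 · (-127) = 1.

gcd(689, 217) = 1; s = 40, t = -127 (check: 689·40 + 217·(-127) = 1).


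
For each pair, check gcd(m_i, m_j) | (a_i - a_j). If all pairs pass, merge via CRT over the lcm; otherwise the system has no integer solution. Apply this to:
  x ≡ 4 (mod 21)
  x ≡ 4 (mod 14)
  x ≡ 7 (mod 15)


Moduli 21, 14, 15 are not pairwise coprime, so CRT works modulo lcm(m_i) when all pairwise compatibility conditions hold.
Pairwise compatibility: gcd(m_i, m_j) must divide a_i - a_j for every pair.
Merge one congruence at a time:
  Start: x ≡ 4 (mod 21).
  Combine with x ≡ 4 (mod 14): gcd(21, 14) = 7; 4 - 4 = 0, which IS divisible by 7, so compatible.
    Write x = 4 + 21·t and substitute into x ≡ 4 (mod 14): 21·t ≡ 4 − 4 = 0 (mod 14).
    Divide the congruence (and modulus) by g = 7: 3·t ≡ 0 (mod 2).
    Reduce coefficients mod 2: 1·t ≡ 0 (mod 2).
    So t ≡ 0 (mod 2).
    Then x = 4 + 21·0 = 4, valid modulo lcm(21, 14) = 42: x ≡ 4 (mod 42).
  Combine with x ≡ 7 (mod 15): gcd(42, 15) = 3; 7 - 4 = 3, which IS divisible by 3, so compatible.
    Write x = 4 + 42·t and substitute into x ≡ 7 (mod 15): 42·t ≡ 7 − 4 = 3 (mod 15).
    Divide the congruence (and modulus) by g = 3: 14·t ≡ 1 (mod 5).
    Reduce coefficients mod 5: 4·t ≡ 1 (mod 5).
    The inverse of 4 mod 5 is 4 (since 4·4 = 16 = 3·5 + 1), so t ≡ 4·1 = 4 ≡ 4 (mod 5).
    Then x = 4 + 42·4 = 172, valid modulo lcm(42, 15) = 210: x ≡ 172 (mod 210).
Verify: 172 mod 21 = 4, 172 mod 14 = 4, 172 mod 15 = 7.

x ≡ 172 (mod 210).


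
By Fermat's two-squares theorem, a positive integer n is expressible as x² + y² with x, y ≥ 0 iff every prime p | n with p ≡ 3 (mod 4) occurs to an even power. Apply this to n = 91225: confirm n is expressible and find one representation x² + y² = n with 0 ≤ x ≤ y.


Step 1: Factor n = 91225 = 5^2 · 41 · 89.
Step 2: Check the mod-4 condition on each prime factor: 5 ≡ 1 (mod 4), exponent 2; 41 ≡ 1 (mod 4), exponent 1; 89 ≡ 1 (mod 4), exponent 1.
All primes ≡ 3 (mod 4) appear to even exponent (or don't appear), so by the two-squares theorem n IS expressible as a sum of two squares.
Step 3: Build a representation. Group n = k² · m with k = 5 and m = 41 · 89 = 3649 (a product of primes ≡ 1 (mod 4)); a representation of m scales to one of n via (k·x)² + (k·y)² = k²(x² + y²). Each prime p ≡ 1 (mod 4) is itself a sum of two squares; find a² by testing p − a² for a perfect square:
  41: 41 − 1² = 40, 41 − 2² = 37, 41 − 3² = 32, 41 − 4² = 25 = 5² ⇒ 41 = 4² + 5².
  89: 89 − 1² = 88, 89 − 2² = 85, 89 − 3² = 80, 89 − 4² = 73, 89 − 5² = 64 = 8² ⇒ 89 = 5² + 8².
  Combine using the Brahmagupta–Fibonacci identity (a² + b²)(c² + d²) = (ac − bd)² + (ad + bc)² = (ac + bd)² + (ad − bc)²:
  41 · 89 = 3649: from (4² + 5²)(5² + 8²), take (4·5 − 5·8, 4·8 + 5·5) = (20 − 40, 32 + 25) = (-20, 57); dropping signs (only squares matter) gives (20, 57); check 20² + 57² = 400 + 3249 = 3649 ✓.
  Scale by k = 5: (5·20, 5·57) = (100, 285).
Step 4: Order so x ≤ y and verify: 100² + 285² = 10000 + 81225 = 91225 = n. ✓

n = 91225 = 100² + 285² (one valid representation with x ≤ y).


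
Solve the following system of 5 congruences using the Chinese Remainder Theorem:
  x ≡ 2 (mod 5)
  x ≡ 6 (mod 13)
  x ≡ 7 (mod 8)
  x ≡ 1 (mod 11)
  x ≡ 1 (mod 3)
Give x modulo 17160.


Product of moduli M = 5 · 13 · 8 · 11 · 3 = 17160.
Merge one congruence at a time:
  Start: x ≡ 2 (mod 5).
  Combine with x ≡ 6 (mod 13); new modulus lcm = 65.
    Write x = 2 + 5·t and substitute into x ≡ 6 (mod 13): 5·t ≡ 6 − 2 = 4 (mod 13).
    The inverse of 5 mod 13 is 8 (since 5·8 = 40 = 3·13 + 1), so t ≡ 8·4 = 32 ≡ 6 (mod 13).
    Then x = 2 + 5·6 = 32, valid modulo lcm(5, 13) = 65: x ≡ 32 (mod 65).
  Combine with x ≡ 7 (mod 8); new modulus lcm = 520.
    Write x = 32 + 65·t and substitute into x ≡ 7 (mod 8): 65·t ≡ 7 − 32 = -25 (mod 8).
    Reduce coefficients mod 8: 1·t ≡ 7 (mod 8).
    So t ≡ 7 (mod 8).
    Then x = 32 + 65·7 = 487, valid modulo lcm(65, 8) = 520: x ≡ 487 (mod 520).
  Combine with x ≡ 1 (mod 11); new modulus lcm = 5720.
    Write x = 487 + 520·t and substitute into x ≡ 1 (mod 11): 520·t ≡ 1 − 487 = -486 (mod 11).
    Reduce coefficients mod 11: 3·t ≡ 9 (mod 11).
    The inverse of 3 mod 11 is 4 (since 3·4 = 12 = 1·11 + 1), so t ≡ 4·9 = 36 ≡ 3 (mod 11).
    Then x = 487 + 520·3 = 2047, valid modulo lcm(520, 11) = 5720: x ≡ 2047 (mod 5720).
  Combine with x ≡ 1 (mod 3); new modulus lcm = 17160.
    Write x = 2047 + 5720·t and substitute into x ≡ 1 (mod 3): 5720·t ≡ 1 − 2047 = -2046 (mod 3).
    Reduce coefficients mod 3: 2·t ≡ 0 (mod 3).
    The inverse of 2 mod 3 is 2 (since 2·2 = 4 = 1·3 + 1), so t ≡ 2·0 = 0 ≡ 0 (mod 3).
    Then x = 2047 + 5720·0 = 2047, valid modulo lcm(5720, 3) = 17160: x ≡ 2047 (mod 17160).
Verify against each original: 2047 mod 5 = 2, 2047 mod 13 = 6, 2047 mod 8 = 7, 2047 mod 11 = 1, 2047 mod 3 = 1.

x ≡ 2047 (mod 17160).


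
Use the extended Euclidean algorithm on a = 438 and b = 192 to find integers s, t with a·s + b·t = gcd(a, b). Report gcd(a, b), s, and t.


Euclidean algorithm on (438, 192) — divide until remainder is 0:
  438 = 2 · 192 + 54
  192 = 3 · 54 + 30
  54 = 1 · 30 + 24
  30 = 1 · 24 + 6
  24 = 4 · 6 + 0
gcd(438, 192) = 6.
Track Bezout coefficients alongside the remainders: start with r₀ = 438 = a·1 + b·0 (s = 1, t = 0) and r₁ = 192 = a·0 + b·1 (s = 0, t = 1); each new remainder r_{k+1} = r_{k-1} − q_k·r_k inherits s_{k+1} = s_{k-1} − q_k·s_k, t_{k+1} = t_{k-1} − q_k·t_k, so r_k = a·s_k + b·t_k at every step:
  q = 2: r = 54, s = 1 − 2·0 = 1, t = 0 − 2·1 = -2  (check: 438·1 + 192·(-2) = 54)
  q = 3: r = 30, s = 0 − 3·1 = -3, t = 1 − 3·(-2) = 7  (check: 438·(-3) + 192·7 = 30)
  q = 1: r = 24, s = 1 − 1·(-3) = 4, t = -2 − 1·7 = -9  (check: 438·4 + 192·(-9) = 24)
  q = 1: r = 6, s = -3 − 1·4 = -7, t = 7 − 1·(-9) = 16  (check: 438·(-7) + 192·16 = 6)
The row with r = 6 (the gcd) gives the Bezout coefficients s = -7, t = 16.
Result: 438 · (-7) + 192 · (16) = 6.

gcd(438, 192) = 6; s = -7, t = 16 (check: 438·(-7) + 192·16 = 6).


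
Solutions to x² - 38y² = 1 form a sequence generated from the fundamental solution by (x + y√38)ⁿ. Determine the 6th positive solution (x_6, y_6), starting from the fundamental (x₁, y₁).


Step 1: Find the fundamental solution (x₁, y₁) of x² - 38y² = 1.
  Expand √38 as a continued fraction. a₀ = ⌊√38⌋ = 6; iterate m_{k+1} = d_k·a_k − m_k, d_{k+1} = (38 − m_{k+1}²)/d_k, a_{k+1} = ⌊(a₀ + m_{k+1})/d_{k+1}⌋ (starting m₀ = 0, d₀ = 1), with convergents p_k = a_k·p_{k-1} + p_{k-2}, q_k = a_k·q_{k-1} + q_{k-2} (p₋₁ = 1, q₋₁ = 0):
  k = 0: a₀ = 6; p₀/q₀ = 6/1; p₀² − 38·q₀² = 36 − 38 = -2.
  k = 1: m = 6, d = 2, a = ⌊(6 + 6)/2⌋ = 6; p/q = (6·6 + 1)/(6·1 + 0) = 37/6; p² − 38·q² = 1369 − 1368 = 1.
  The first convergent with p² − 38·q² = 1 gives the fundamental solution (x₁, y₁) = (37, 6).
Step 2: Apply the recurrence (x_{n+1}, y_{n+1}) = (x₁x_n + 38y₁y_n, x₁y_n + y₁x_n) repeatedly.
  From (x_1, y_1) = (37, 6): x_2 = 37·37 + 38·6·6 = 2737; y_2 = 37·6 + 6·37 = 444.
  From (x_2, y_2) = (2737, 444): x_3 = 37·2737 + 38·6·444 = 202501; y_3 = 37·444 + 6·2737 = 32850.
  From (x_3, y_3) = (202501, 32850): x_4 = 37·202501 + 38·6·32850 = 14982337; y_4 = 37·32850 + 6·202501 = 2430456.
  From (x_4, y_4) = (14982337, 2430456): x_5 = 37·14982337 + 38·6·2430456 = 1108490437; y_5 = 37·2430456 + 6·14982337 = 179820894.
  From (x_5, y_5) = (1108490437, 179820894): x_6 = 37·1108490437 + 38·6·179820894 = 82013310001; y_6 = 37·179820894 + 6·1108490437 = 13304315700.
Step 3: Verify x_6² - 38·y_6² = 6726183017320126620001 - 6726183017320126620000 = 1 (should be 1). ✓

(x_1, y_1) = (37, 6); (x_6, y_6) = (82013310001, 13304315700).


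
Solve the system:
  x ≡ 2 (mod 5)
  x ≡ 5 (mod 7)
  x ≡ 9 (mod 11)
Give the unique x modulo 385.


Moduli 5, 7, 11 are pairwise coprime; by CRT there is a unique solution modulo M = 5 · 7 · 11 = 385.
Solve pairwise, accumulating the modulus:
  Start with x ≡ 2 (mod 5).
  Combine with x ≡ 5 (mod 7): since gcd(5, 7) = 1, we get a unique residue mod 35.
    Write x = 2 + 5·t and substitute into x ≡ 5 (mod 7): 5·t ≡ 5 − 2 = 3 (mod 7).
    The inverse of 5 mod 7 is 3 (since 5·3 = 15 = 2·7 + 1), so t ≡ 3·3 = 9 ≡ 2 (mod 7).
    Then x = 2 + 5·2 = 12, valid modulo lcm(5, 7) = 35: x ≡ 12 (mod 35).
  Combine with x ≡ 9 (mod 11): since gcd(35, 11) = 1, we get a unique residue mod 385.
    Write x = 12 + 35·t and substitute into x ≡ 9 (mod 11): 35·t ≡ 9 − 12 = -3 (mod 11).
    Reduce coefficients mod 11: 2·t ≡ 8 (mod 11).
    The inverse of 2 mod 11 is 6 (since 2·6 = 12 = 1·11 + 1), so t ≡ 6·8 = 48 ≡ 4 (mod 11).
    Then x = 12 + 35·4 = 152, valid modulo lcm(35, 11) = 385: x ≡ 152 (mod 385).
Verify: 152 mod 5 = 2 ✓, 152 mod 7 = 5 ✓, 152 mod 11 = 9 ✓.

x ≡ 152 (mod 385).


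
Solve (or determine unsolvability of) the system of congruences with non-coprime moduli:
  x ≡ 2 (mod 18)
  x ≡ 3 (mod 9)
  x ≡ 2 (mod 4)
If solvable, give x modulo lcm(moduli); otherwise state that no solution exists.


Moduli 18, 9, 4 are not pairwise coprime, so CRT works modulo lcm(m_i) when all pairwise compatibility conditions hold.
Pairwise compatibility: gcd(m_i, m_j) must divide a_i - a_j for every pair.
Merge one congruence at a time:
  Start: x ≡ 2 (mod 18).
  Combine with x ≡ 3 (mod 9): gcd(18, 9) = 9, and 3 - 2 = 1 is NOT divisible by 9.
    ⇒ system is inconsistent (no integer solution).

No solution (the system is inconsistent).


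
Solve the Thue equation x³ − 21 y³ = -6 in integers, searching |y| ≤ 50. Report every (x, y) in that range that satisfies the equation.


The equation is x³ - 21y³ = -6. For fixed y, x³ = 21·y³ − 6, so a solution requires the RHS to be a perfect cube.
Strategy: iterate y from -50 to 50, compute RHS = 21·y³ − 6, and check whether it is a (positive or negative) perfect cube.
Check small values of y:
  y = 0: RHS = -6 is not a perfect cube.
  y = 1: RHS = 15 is not a perfect cube.
  y = -1: RHS = -27 = (-3)³ ⇒ x = -3 works.
  y = 2: RHS = 162 is not a perfect cube.
  y = -2: RHS = -174 is not a perfect cube.
  y = 3: RHS = 561 is not a perfect cube.
  y = -3: RHS = -573 is not a perfect cube.
Continuing the search up to |y| = 50 finds no further solutions beyond those listed.
Collected solutions: (-3, -1).

Solutions (with |y| ≤ 50): (-3, -1).


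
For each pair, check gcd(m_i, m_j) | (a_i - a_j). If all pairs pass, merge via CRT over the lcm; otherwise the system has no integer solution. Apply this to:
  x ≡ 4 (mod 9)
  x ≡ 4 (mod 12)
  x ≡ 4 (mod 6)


Moduli 9, 12, 6 are not pairwise coprime, so CRT works modulo lcm(m_i) when all pairwise compatibility conditions hold.
Pairwise compatibility: gcd(m_i, m_j) must divide a_i - a_j for every pair.
Merge one congruence at a time:
  Start: x ≡ 4 (mod 9).
  Combine with x ≡ 4 (mod 12): gcd(9, 12) = 3; 4 - 4 = 0, which IS divisible by 3, so compatible.
    Write x = 4 + 9·t and substitute into x ≡ 4 (mod 12): 9·t ≡ 4 − 4 = 0 (mod 12).
    Divide the congruence (and modulus) by g = 3: 3·t ≡ 0 (mod 4).
    The inverse of 3 mod 4 is 3 (since 3·3 = 9 = 2·4 + 1), so t ≡ 3·0 = 0 ≡ 0 (mod 4).
    Then x = 4 + 9·0 = 4, valid modulo lcm(9, 12) = 36: x ≡ 4 (mod 36).
  Combine with x ≡ 4 (mod 6): gcd(36, 6) = 6; 4 - 4 = 0, which IS divisible by 6, so compatible.
    Write x = 4 + 36·t and substitute into x ≡ 4 (mod 6): 36·t ≡ 4 − 4 = 0 (mod 6).
    Divide the congruence (and modulus) by g = 6: 6·t ≡ 0 (mod 1).
    Modulo 1 every t works; take t = 0.
    Then x = 4 + 36·0 = 4, valid modulo lcm(36, 6) = 36: x ≡ 4 (mod 36).
Verify: 4 mod 9 = 4, 4 mod 12 = 4, 4 mod 6 = 4.

x ≡ 4 (mod 36).


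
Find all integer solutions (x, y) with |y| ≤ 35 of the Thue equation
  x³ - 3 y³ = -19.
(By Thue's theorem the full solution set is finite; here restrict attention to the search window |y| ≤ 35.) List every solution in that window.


The equation is x³ - 3y³ = -19. For fixed y, x³ = 3·y³ − 19, so a solution requires the RHS to be a perfect cube.
Strategy: iterate y from -35 to 35, compute RHS = 3·y³ − 19, and check whether it is a (positive or negative) perfect cube.
Check small values of y:
  y = 0: RHS = -19 is not a perfect cube.
  y = 1: RHS = -16 is not a perfect cube.
  y = -1: RHS = -22 is not a perfect cube.
  y = 2: RHS = 5 is not a perfect cube.
  y = -2: RHS = -43 is not a perfect cube.
  y = 3: RHS = 62 is not a perfect cube.
  y = -3: RHS = -100 is not a perfect cube.
Continuing the search up to |y| = 35 finds no solutions either.
No (x, y) in the scanned range satisfies the equation.

No integer solutions with |y| ≤ 35.


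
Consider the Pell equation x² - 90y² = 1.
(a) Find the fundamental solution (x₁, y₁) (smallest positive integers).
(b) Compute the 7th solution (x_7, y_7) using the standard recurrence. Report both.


Step 1: Find the fundamental solution (x₁, y₁) of x² - 90y² = 1.
  Expand √90 as a continued fraction. a₀ = ⌊√90⌋ = 9; iterate m_{k+1} = d_k·a_k − m_k, d_{k+1} = (90 − m_{k+1}²)/d_k, a_{k+1} = ⌊(a₀ + m_{k+1})/d_{k+1}⌋ (starting m₀ = 0, d₀ = 1), with convergents p_k = a_k·p_{k-1} + p_{k-2}, q_k = a_k·q_{k-1} + q_{k-2} (p₋₁ = 1, q₋₁ = 0):
  k = 0: a₀ = 9; p₀/q₀ = 9/1; p₀² − 90·q₀² = 81 − 90 = -9.
  k = 1: m = 9, d = 9, a = ⌊(9 + 9)/9⌋ = 2; p/q = (2·9 + 1)/(2·1 + 0) = 19/2; p² − 90·q² = 361 − 360 = 1.
  The first convergent with p² − 90·q² = 1 gives the fundamental solution (x₁, y₁) = (19, 2).
Step 2: Apply the recurrence (x_{n+1}, y_{n+1}) = (x₁x_n + 90y₁y_n, x₁y_n + y₁x_n) repeatedly.
  From (x_1, y_1) = (19, 2): x_2 = 19·19 + 90·2·2 = 721; y_2 = 19·2 + 2·19 = 76.
  From (x_2, y_2) = (721, 76): x_3 = 19·721 + 90·2·76 = 27379; y_3 = 19·76 + 2·721 = 2886.
  From (x_3, y_3) = (27379, 2886): x_4 = 19·27379 + 90·2·2886 = 1039681; y_4 = 19·2886 + 2·27379 = 109592.
  From (x_4, y_4) = (1039681, 109592): x_5 = 19·1039681 + 90·2·109592 = 39480499; y_5 = 19·109592 + 2·1039681 = 4161610.
  From (x_5, y_5) = (39480499, 4161610): x_6 = 19·39480499 + 90·2·4161610 = 1499219281; y_6 = 19·4161610 + 2·39480499 = 158031588.
  From (x_6, y_6) = (1499219281, 158031588): x_7 = 19·1499219281 + 90·2·158031588 = 56930852179; y_7 = 19·158031588 + 2·1499219281 = 6001038734.
Step 3: Verify x_7² - 90·y_7² = 3241121929827149048041 - 3241121929827149048040 = 1 (should be 1). ✓

(x_1, y_1) = (19, 2); (x_7, y_7) = (56930852179, 6001038734).


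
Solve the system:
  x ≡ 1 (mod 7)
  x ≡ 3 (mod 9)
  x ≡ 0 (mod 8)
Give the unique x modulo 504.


Moduli 7, 9, 8 are pairwise coprime; by CRT there is a unique solution modulo M = 7 · 9 · 8 = 504.
Solve pairwise, accumulating the modulus:
  Start with x ≡ 1 (mod 7).
  Combine with x ≡ 3 (mod 9): since gcd(7, 9) = 1, we get a unique residue mod 63.
    Write x = 1 + 7·t and substitute into x ≡ 3 (mod 9): 7·t ≡ 3 − 1 = 2 (mod 9).
    The inverse of 7 mod 9 is 4 (since 7·4 = 28 = 3·9 + 1), so t ≡ 4·2 = 8 ≡ 8 (mod 9).
    Then x = 1 + 7·8 = 57, valid modulo lcm(7, 9) = 63: x ≡ 57 (mod 63).
  Combine with x ≡ 0 (mod 8): since gcd(63, 8) = 1, we get a unique residue mod 504.
    Write x = 57 + 63·t and substitute into x ≡ 0 (mod 8): 63·t ≡ 0 − 57 = -57 (mod 8).
    Reduce coefficients mod 8: 7·t ≡ 7 (mod 8).
    The inverse of 7 mod 8 is 7 (since 7·7 = 49 = 6·8 + 1), so t ≡ 7·7 = 49 ≡ 1 (mod 8).
    Then x = 57 + 63·1 = 120, valid modulo lcm(63, 8) = 504: x ≡ 120 (mod 504).
Verify: 120 mod 7 = 1 ✓, 120 mod 9 = 3 ✓, 120 mod 8 = 0 ✓.

x ≡ 120 (mod 504).


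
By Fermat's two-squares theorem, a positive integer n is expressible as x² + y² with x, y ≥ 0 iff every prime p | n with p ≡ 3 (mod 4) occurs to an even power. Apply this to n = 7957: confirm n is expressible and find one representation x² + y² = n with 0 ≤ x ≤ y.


Step 1: Factor n = 7957 = 73 · 109.
Step 2: Check the mod-4 condition on each prime factor: 73 ≡ 1 (mod 4), exponent 1; 109 ≡ 1 (mod 4), exponent 1.
All primes ≡ 3 (mod 4) appear to even exponent (or don't appear), so by the two-squares theorem n IS expressible as a sum of two squares.
Step 3: Build a representation. Here n = 73 · 109 is a product of primes ≡ 1 (mod 4). Each prime p ≡ 1 (mod 4) is itself a sum of two squares; find a² by testing p − a² for a perfect square:
  73: 73 − 1² = 72, 73 − 2² = 69, 73 − 3² = 64 = 8² ⇒ 73 = 3² + 8².
  109: 109 − 1² = 108, 109 − 2² = 105, 109 − 3² = 100 = 10² ⇒ 109 = 3² + 10².
  Combine using the Brahmagupta–Fibonacci identity (a² + b²)(c² + d²) = (ac − bd)² + (ad + bc)² = (ac + bd)² + (ad − bc)²:
  73 · 109 = 7957: from (3² + 8²)(3² + 10²), take (3·3 − 8·10, 3·10 + 8·3) = (9 − 80, 30 + 24) = (-71, 54); dropping signs (only squares matter) gives (71, 54); check 71² + 54² = 5041 + 2916 = 7957 ✓.
Step 4: Order so x ≤ y and verify: 54² + 71² = 2916 + 5041 = 7957 = n. ✓

n = 7957 = 54² + 71² (one valid representation with x ≤ y).


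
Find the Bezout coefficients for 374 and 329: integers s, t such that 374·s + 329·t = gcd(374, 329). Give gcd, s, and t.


Euclidean algorithm on (374, 329) — divide until remainder is 0:
  374 = 1 · 329 + 45
  329 = 7 · 45 + 14
  45 = 3 · 14 + 3
  14 = 4 · 3 + 2
  3 = 1 · 2 + 1
  2 = 2 · 1 + 0
gcd(374, 329) = 1.
Track Bezout coefficients alongside the remainders: start with r₀ = 374 = a·1 + b·0 (s = 1, t = 0) and r₁ = 329 = a·0 + b·1 (s = 0, t = 1); each new remainder r_{k+1} = r_{k-1} − q_k·r_k inherits s_{k+1} = s_{k-1} − q_k·s_k, t_{k+1} = t_{k-1} − q_k·t_k, so r_k = a·s_k + b·t_k at every step:
  q = 1: r = 45, s = 1 − 1·0 = 1, t = 0 − 1·1 = -1  (check: 374·1 + 329·(-1) = 45)
  q = 7: r = 14, s = 0 − 7·1 = -7, t = 1 − 7·(-1) = 8  (check: 374·(-7) + 329·8 = 14)
  q = 3: r = 3, s = 1 − 3·(-7) = 22, t = -1 − 3·8 = -25  (check: 374·22 + 329·(-25) = 3)
  q = 4: r = 2, s = -7 − 4·22 = -95, t = 8 − 4·(-25) = 108  (check: 374·(-95) + 329·108 = 2)
  q = 1: r = 1, s = 22 − 1·(-95) = 117, t = -25 − 1·108 = -133  (check: 374·117 + 329·(-133) = 1)
The row with r = 1 (the gcd) gives the Bezout coefficients s = 117, t = -133.
Result: 374 · (117) + 329 · (-133) = 1.

gcd(374, 329) = 1; s = 117, t = -133 (check: 374·117 + 329·(-133) = 1).


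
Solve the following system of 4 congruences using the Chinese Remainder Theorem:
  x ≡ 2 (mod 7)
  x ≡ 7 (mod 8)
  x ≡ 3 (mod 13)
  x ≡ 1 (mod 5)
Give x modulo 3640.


Product of moduli M = 7 · 8 · 13 · 5 = 3640.
Merge one congruence at a time:
  Start: x ≡ 2 (mod 7).
  Combine with x ≡ 7 (mod 8); new modulus lcm = 56.
    Write x = 2 + 7·t and substitute into x ≡ 7 (mod 8): 7·t ≡ 7 − 2 = 5 (mod 8).
    The inverse of 7 mod 8 is 7 (since 7·7 = 49 = 6·8 + 1), so t ≡ 7·5 = 35 ≡ 3 (mod 8).
    Then x = 2 + 7·3 = 23, valid modulo lcm(7, 8) = 56: x ≡ 23 (mod 56).
  Combine with x ≡ 3 (mod 13); new modulus lcm = 728.
    Write x = 23 + 56·t and substitute into x ≡ 3 (mod 13): 56·t ≡ 3 − 23 = -20 (mod 13).
    Reduce coefficients mod 13: 4·t ≡ 6 (mod 13).
    The inverse of 4 mod 13 is 10 (since 4·10 = 40 = 3·13 + 1), so t ≡ 10·6 = 60 ≡ 8 (mod 13).
    Then x = 23 + 56·8 = 471, valid modulo lcm(56, 13) = 728: x ≡ 471 (mod 728).
  Combine with x ≡ 1 (mod 5); new modulus lcm = 3640.
    Write x = 471 + 728·t and substitute into x ≡ 1 (mod 5): 728·t ≡ 1 − 471 = -470 (mod 5).
    Reduce coefficients mod 5: 3·t ≡ 0 (mod 5).
    The inverse of 3 mod 5 is 2 (since 3·2 = 6 = 1·5 + 1), so t ≡ 2·0 = 0 ≡ 0 (mod 5).
    Then x = 471 + 728·0 = 471, valid modulo lcm(728, 5) = 3640: x ≡ 471 (mod 3640).
Verify against each original: 471 mod 7 = 2, 471 mod 8 = 7, 471 mod 13 = 3, 471 mod 5 = 1.

x ≡ 471 (mod 3640).


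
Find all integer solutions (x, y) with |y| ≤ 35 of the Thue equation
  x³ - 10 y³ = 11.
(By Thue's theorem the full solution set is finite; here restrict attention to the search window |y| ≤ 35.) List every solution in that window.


The equation is x³ - 10y³ = 11. For fixed y, x³ = 10·y³ + 11, so a solution requires the RHS to be a perfect cube.
Strategy: iterate y from -35 to 35, compute RHS = 10·y³ + 11, and check whether it is a (positive or negative) perfect cube.
Check small values of y:
  y = 0: RHS = 11 is not a perfect cube.
  y = 1: RHS = 21 is not a perfect cube.
  y = -1: RHS = 1 = (1)³ ⇒ x = 1 works.
  y = 2: RHS = 91 is not a perfect cube.
  y = -2: RHS = -69 is not a perfect cube.
  y = 3: RHS = 281 is not a perfect cube.
  y = -3: RHS = -259 is not a perfect cube.
Continuing the search up to |y| = 35 finds no further solutions beyond those listed.
Collected solutions: (1, -1).

Solutions (with |y| ≤ 35): (1, -1).


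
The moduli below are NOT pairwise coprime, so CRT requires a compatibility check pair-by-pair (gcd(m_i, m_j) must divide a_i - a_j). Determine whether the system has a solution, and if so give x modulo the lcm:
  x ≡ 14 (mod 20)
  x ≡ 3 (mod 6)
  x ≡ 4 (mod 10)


Moduli 20, 6, 10 are not pairwise coprime, so CRT works modulo lcm(m_i) when all pairwise compatibility conditions hold.
Pairwise compatibility: gcd(m_i, m_j) must divide a_i - a_j for every pair.
Merge one congruence at a time:
  Start: x ≡ 14 (mod 20).
  Combine with x ≡ 3 (mod 6): gcd(20, 6) = 2, and 3 - 14 = -11 is NOT divisible by 2.
    ⇒ system is inconsistent (no integer solution).

No solution (the system is inconsistent).


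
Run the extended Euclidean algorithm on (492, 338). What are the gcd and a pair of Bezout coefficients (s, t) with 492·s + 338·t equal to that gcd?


Euclidean algorithm on (492, 338) — divide until remainder is 0:
  492 = 1 · 338 + 154
  338 = 2 · 154 + 30
  154 = 5 · 30 + 4
  30 = 7 · 4 + 2
  4 = 2 · 2 + 0
gcd(492, 338) = 2.
Track Bezout coefficients alongside the remainders: start with r₀ = 492 = a·1 + b·0 (s = 1, t = 0) and r₁ = 338 = a·0 + b·1 (s = 0, t = 1); each new remainder r_{k+1} = r_{k-1} − q_k·r_k inherits s_{k+1} = s_{k-1} − q_k·s_k, t_{k+1} = t_{k-1} − q_k·t_k, so r_k = a·s_k + b·t_k at every step:
  q = 1: r = 154, s = 1 − 1·0 = 1, t = 0 − 1·1 = -1  (check: 492·1 + 338·(-1) = 154)
  q = 2: r = 30, s = 0 − 2·1 = -2, t = 1 − 2·(-1) = 3  (check: 492·(-2) + 338·3 = 30)
  q = 5: r = 4, s = 1 − 5·(-2) = 11, t = -1 − 5·3 = -16  (check: 492·11 + 338·(-16) = 4)
  q = 7: r = 2, s = -2 − 7·11 = -79, t = 3 − 7·(-16) = 115  (check: 492·(-79) + 338·115 = 2)
The row with r = 2 (the gcd) gives the Bezout coefficients s = -79, t = 115.
Result: 492 · (-79) + 338 · (115) = 2.

gcd(492, 338) = 2; s = -79, t = 115 (check: 492·(-79) + 338·115 = 2).


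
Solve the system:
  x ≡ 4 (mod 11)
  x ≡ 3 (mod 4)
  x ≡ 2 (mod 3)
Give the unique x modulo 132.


Moduli 11, 4, 3 are pairwise coprime; by CRT there is a unique solution modulo M = 11 · 4 · 3 = 132.
Solve pairwise, accumulating the modulus:
  Start with x ≡ 4 (mod 11).
  Combine with x ≡ 3 (mod 4): since gcd(11, 4) = 1, we get a unique residue mod 44.
    Write x = 4 + 11·t and substitute into x ≡ 3 (mod 4): 11·t ≡ 3 − 4 = -1 (mod 4).
    Reduce coefficients mod 4: 3·t ≡ 3 (mod 4).
    The inverse of 3 mod 4 is 3 (since 3·3 = 9 = 2·4 + 1), so t ≡ 3·3 = 9 ≡ 1 (mod 4).
    Then x = 4 + 11·1 = 15, valid modulo lcm(11, 4) = 44: x ≡ 15 (mod 44).
  Combine with x ≡ 2 (mod 3): since gcd(44, 3) = 1, we get a unique residue mod 132.
    Write x = 15 + 44·t and substitute into x ≡ 2 (mod 3): 44·t ≡ 2 − 15 = -13 (mod 3).
    Reduce coefficients mod 3: 2·t ≡ 2 (mod 3).
    The inverse of 2 mod 3 is 2 (since 2·2 = 4 = 1·3 + 1), so t ≡ 2·2 = 4 ≡ 1 (mod 3).
    Then x = 15 + 44·1 = 59, valid modulo lcm(44, 3) = 132: x ≡ 59 (mod 132).
Verify: 59 mod 11 = 4 ✓, 59 mod 4 = 3 ✓, 59 mod 3 = 2 ✓.

x ≡ 59 (mod 132).


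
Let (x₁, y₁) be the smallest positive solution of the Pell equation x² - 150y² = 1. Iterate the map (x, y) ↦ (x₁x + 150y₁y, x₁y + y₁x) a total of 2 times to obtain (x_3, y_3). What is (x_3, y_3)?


Step 1: Find the fundamental solution (x₁, y₁) of x² - 150y² = 1.
  Expand √150 as a continued fraction. a₀ = ⌊√150⌋ = 12; iterate m_{k+1} = d_k·a_k − m_k, d_{k+1} = (150 − m_{k+1}²)/d_k, a_{k+1} = ⌊(a₀ + m_{k+1})/d_{k+1}⌋ (starting m₀ = 0, d₀ = 1), with convergents p_k = a_k·p_{k-1} + p_{k-2}, q_k = a_k·q_{k-1} + q_{k-2} (p₋₁ = 1, q₋₁ = 0):
  k = 0: a₀ = 12; p₀/q₀ = 12/1; p₀² − 150·q₀² = 144 − 150 = -6.
  k = 1: m = 12, d = 6, a = ⌊(12 + 12)/6⌋ = 4; p/q = (4·12 + 1)/(4·1 + 0) = 49/4; p² − 150·q² = 2401 − 2400 = 1.
  The first convergent with p² − 150·q² = 1 gives the fundamental solution (x₁, y₁) = (49, 4).
Step 2: Apply the recurrence (x_{n+1}, y_{n+1}) = (x₁x_n + 150y₁y_n, x₁y_n + y₁x_n) repeatedly.
  From (x_1, y_1) = (49, 4): x_2 = 49·49 + 150·4·4 = 4801; y_2 = 49·4 + 4·49 = 392.
  From (x_2, y_2) = (4801, 392): x_3 = 49·4801 + 150·4·392 = 470449; y_3 = 49·392 + 4·4801 = 38412.
Step 3: Verify x_3² - 150·y_3² = 221322261601 - 221322261600 = 1 (should be 1). ✓

(x_1, y_1) = (49, 4); (x_3, y_3) = (470449, 38412).


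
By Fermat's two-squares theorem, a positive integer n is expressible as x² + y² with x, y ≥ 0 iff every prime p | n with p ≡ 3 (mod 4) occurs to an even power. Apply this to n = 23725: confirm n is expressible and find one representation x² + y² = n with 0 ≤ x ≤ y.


Step 1: Factor n = 23725 = 5^2 · 13 · 73.
Step 2: Check the mod-4 condition on each prime factor: 5 ≡ 1 (mod 4), exponent 2; 13 ≡ 1 (mod 4), exponent 1; 73 ≡ 1 (mod 4), exponent 1.
All primes ≡ 3 (mod 4) appear to even exponent (or don't appear), so by the two-squares theorem n IS expressible as a sum of two squares.
Step 3: Build a representation. Group n = k² · m with k = 5 and m = 13 · 73 = 949 (a product of primes ≡ 1 (mod 4)); a representation of m scales to one of n via (k·x)² + (k·y)² = k²(x² + y²). Each prime p ≡ 1 (mod 4) is itself a sum of two squares; find a² by testing p − a² for a perfect square:
  13: 13 − 1² = 12, 13 − 2² = 9 = 3² ⇒ 13 = 2² + 3².
  73: 73 − 1² = 72, 73 − 2² = 69, 73 − 3² = 64 = 8² ⇒ 73 = 3² + 8².
  Combine using the Brahmagupta–Fibonacci identity (a² + b²)(c² + d²) = (ac − bd)² + (ad + bc)² = (ac + bd)² + (ad − bc)²:
  13 · 73 = 949: from (2² + 3²)(3² + 8²), take (2·3 − 3·8, 2·8 + 3·3) = (6 − 24, 16 + 9) = (-18, 25); dropping signs (only squares matter) gives (18, 25); check 18² + 25² = 324 + 625 = 949 ✓.
  Scale by k = 5: (5·18, 5·25) = (90, 125).
Step 4: Order so x ≤ y and verify: 90² + 125² = 8100 + 15625 = 23725 = n. ✓

n = 23725 = 90² + 125² (one valid representation with x ≤ y).


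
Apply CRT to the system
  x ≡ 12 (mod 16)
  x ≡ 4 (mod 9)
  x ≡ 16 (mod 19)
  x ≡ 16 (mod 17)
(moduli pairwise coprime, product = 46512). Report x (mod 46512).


Product of moduli M = 16 · 9 · 19 · 17 = 46512.
Merge one congruence at a time:
  Start: x ≡ 12 (mod 16).
  Combine with x ≡ 4 (mod 9); new modulus lcm = 144.
    Write x = 12 + 16·t and substitute into x ≡ 4 (mod 9): 16·t ≡ 4 − 12 = -8 (mod 9).
    Reduce coefficients mod 9: 7·t ≡ 1 (mod 9).
    The inverse of 7 mod 9 is 4 (since 7·4 = 28 = 3·9 + 1), so t ≡ 4·1 = 4 ≡ 4 (mod 9).
    Then x = 12 + 16·4 = 76, valid modulo lcm(16, 9) = 144: x ≡ 76 (mod 144).
  Combine with x ≡ 16 (mod 19); new modulus lcm = 2736.
    Write x = 76 + 144·t and substitute into x ≡ 16 (mod 19): 144·t ≡ 16 − 76 = -60 (mod 19).
    Reduce coefficients mod 19: 11·t ≡ 16 (mod 19).
    The inverse of 11 mod 19 is 7 (since 11·7 = 77 = 4·19 + 1), so t ≡ 7·16 = 112 ≡ 17 (mod 19).
    Then x = 76 + 144·17 = 2524, valid modulo lcm(144, 19) = 2736: x ≡ 2524 (mod 2736).
  Combine with x ≡ 16 (mod 17); new modulus lcm = 46512.
    Write x = 2524 + 2736·t and substitute into x ≡ 16 (mod 17): 2736·t ≡ 16 − 2524 = -2508 (mod 17).
    Reduce coefficients mod 17: 16·t ≡ 8 (mod 17).
    The inverse of 16 mod 17 is 16 (since 16·16 = 256 = 15·17 + 1), so t ≡ 16·8 = 128 ≡ 9 (mod 17).
    Then x = 2524 + 2736·9 = 27148, valid modulo lcm(2736, 17) = 46512: x ≡ 27148 (mod 46512).
Verify against each original: 27148 mod 16 = 12, 27148 mod 9 = 4, 27148 mod 19 = 16, 27148 mod 17 = 16.

x ≡ 27148 (mod 46512).


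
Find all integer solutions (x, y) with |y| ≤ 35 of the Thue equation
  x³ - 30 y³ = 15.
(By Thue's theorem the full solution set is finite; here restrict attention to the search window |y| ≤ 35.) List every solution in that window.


The equation is x³ - 30y³ = 15. For fixed y, x³ = 30·y³ + 15, so a solution requires the RHS to be a perfect cube.
Strategy: iterate y from -35 to 35, compute RHS = 30·y³ + 15, and check whether it is a (positive or negative) perfect cube.
Check small values of y:
  y = 0: RHS = 15 is not a perfect cube.
  y = 1: RHS = 45 is not a perfect cube.
  y = -1: RHS = -15 is not a perfect cube.
  y = 2: RHS = 255 is not a perfect cube.
  y = -2: RHS = -225 is not a perfect cube.
  y = 3: RHS = 825 is not a perfect cube.
  y = -3: RHS = -795 is not a perfect cube.
Continuing the search up to |y| = 35 finds no solutions either.
No (x, y) in the scanned range satisfies the equation.

No integer solutions with |y| ≤ 35.


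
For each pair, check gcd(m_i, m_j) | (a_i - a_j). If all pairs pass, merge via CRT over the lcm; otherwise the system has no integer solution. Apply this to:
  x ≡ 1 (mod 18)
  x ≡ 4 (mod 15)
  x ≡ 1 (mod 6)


Moduli 18, 15, 6 are not pairwise coprime, so CRT works modulo lcm(m_i) when all pairwise compatibility conditions hold.
Pairwise compatibility: gcd(m_i, m_j) must divide a_i - a_j for every pair.
Merge one congruence at a time:
  Start: x ≡ 1 (mod 18).
  Combine with x ≡ 4 (mod 15): gcd(18, 15) = 3; 4 - 1 = 3, which IS divisible by 3, so compatible.
    Write x = 1 + 18·t and substitute into x ≡ 4 (mod 15): 18·t ≡ 4 − 1 = 3 (mod 15).
    Divide the congruence (and modulus) by g = 3: 6·t ≡ 1 (mod 5).
    Reduce coefficients mod 5: 1·t ≡ 1 (mod 5).
    So t ≡ 1 (mod 5).
    Then x = 1 + 18·1 = 19, valid modulo lcm(18, 15) = 90: x ≡ 19 (mod 90).
  Combine with x ≡ 1 (mod 6): gcd(90, 6) = 6; 1 - 19 = -18, which IS divisible by 6, so compatible.
    Write x = 19 + 90·t and substitute into x ≡ 1 (mod 6): 90·t ≡ 1 − 19 = -18 (mod 6).
    Divide the congruence (and modulus) by g = 6: 15·t ≡ -3 (mod 1).
    Modulo 1 every t works; take t = 0.
    Then x = 19 + 90·0 = 19, valid modulo lcm(90, 6) = 90: x ≡ 19 (mod 90).
Verify: 19 mod 18 = 1, 19 mod 15 = 4, 19 mod 6 = 1.

x ≡ 19 (mod 90).


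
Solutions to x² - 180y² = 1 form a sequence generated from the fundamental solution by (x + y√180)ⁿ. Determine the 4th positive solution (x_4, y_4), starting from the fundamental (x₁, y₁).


Step 1: Find the fundamental solution (x₁, y₁) of x² - 180y² = 1.
  Expand √180 as a continued fraction. a₀ = ⌊√180⌋ = 13; iterate m_{k+1} = d_k·a_k − m_k, d_{k+1} = (180 − m_{k+1}²)/d_k, a_{k+1} = ⌊(a₀ + m_{k+1})/d_{k+1}⌋ (starting m₀ = 0, d₀ = 1), with convergents p_k = a_k·p_{k-1} + p_{k-2}, q_k = a_k·q_{k-1} + q_{k-2} (p₋₁ = 1, q₋₁ = 0):
  k = 0: a₀ = 13; p₀/q₀ = 13/1; p₀² − 180·q₀² = 169 − 180 = -11.
  k = 1: m = 13, d = 11, a = ⌊(13 + 13)/11⌋ = 2; p/q = (2·13 + 1)/(2·1 + 0) = 27/2; p² − 180·q² = 729 − 720 = 9.
  k = 2: m = 9, d = 9, a = ⌊(13 + 9)/9⌋ = 2; p/q = (2·27 + 13)/(2·2 + 1) = 67/5; p² − 180·q² = 4489 − 4500 = -11.
  k = 3: m = 9, d = 11, a = ⌊(13 + 9)/11⌋ = 2; p/q = (2·67 + 27)/(2·5 + 2) = 161/12; p² − 180·q² = 25921 − 25920 = 1.
  The first convergent with p² − 180·q² = 1 gives the fundamental solution (x₁, y₁) = (161, 12).
Step 2: Apply the recurrence (x_{n+1}, y_{n+1}) = (x₁x_n + 180y₁y_n, x₁y_n + y₁x_n) repeatedly.
  From (x_1, y_1) = (161, 12): x_2 = 161·161 + 180·12·12 = 51841; y_2 = 161·12 + 12·161 = 3864.
  From (x_2, y_2) = (51841, 3864): x_3 = 161·51841 + 180·12·3864 = 16692641; y_3 = 161·3864 + 12·51841 = 1244196.
  From (x_3, y_3) = (16692641, 1244196): x_4 = 161·16692641 + 180·12·1244196 = 5374978561; y_4 = 161·1244196 + 12·16692641 = 400627248.
Step 3: Verify x_4² - 180·y_4² = 28890394531209630721 - 28890394531209630720 = 1 (should be 1). ✓

(x_1, y_1) = (161, 12); (x_4, y_4) = (5374978561, 400627248).


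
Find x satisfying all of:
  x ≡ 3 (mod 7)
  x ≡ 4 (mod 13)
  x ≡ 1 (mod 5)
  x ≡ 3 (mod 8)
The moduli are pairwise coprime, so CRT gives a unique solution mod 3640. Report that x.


Product of moduli M = 7 · 13 · 5 · 8 = 3640.
Merge one congruence at a time:
  Start: x ≡ 3 (mod 7).
  Combine with x ≡ 4 (mod 13); new modulus lcm = 91.
    Write x = 3 + 7·t and substitute into x ≡ 4 (mod 13): 7·t ≡ 4 − 3 = 1 (mod 13).
    The inverse of 7 mod 13 is 2 (since 7·2 = 14 = 1·13 + 1), so t ≡ 2·1 = 2 ≡ 2 (mod 13).
    Then x = 3 + 7·2 = 17, valid modulo lcm(7, 13) = 91: x ≡ 17 (mod 91).
  Combine with x ≡ 1 (mod 5); new modulus lcm = 455.
    Write x = 17 + 91·t and substitute into x ≡ 1 (mod 5): 91·t ≡ 1 − 17 = -16 (mod 5).
    Reduce coefficients mod 5: 1·t ≡ 4 (mod 5).
    So t ≡ 4 (mod 5).
    Then x = 17 + 91·4 = 381, valid modulo lcm(91, 5) = 455: x ≡ 381 (mod 455).
  Combine with x ≡ 3 (mod 8); new modulus lcm = 3640.
    Write x = 381 + 455·t and substitute into x ≡ 3 (mod 8): 455·t ≡ 3 − 381 = -378 (mod 8).
    Reduce coefficients mod 8: 7·t ≡ 6 (mod 8).
    The inverse of 7 mod 8 is 7 (since 7·7 = 49 = 6·8 + 1), so t ≡ 7·6 = 42 ≡ 2 (mod 8).
    Then x = 381 + 455·2 = 1291, valid modulo lcm(455, 8) = 3640: x ≡ 1291 (mod 3640).
Verify against each original: 1291 mod 7 = 3, 1291 mod 13 = 4, 1291 mod 5 = 1, 1291 mod 8 = 3.

x ≡ 1291 (mod 3640).
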